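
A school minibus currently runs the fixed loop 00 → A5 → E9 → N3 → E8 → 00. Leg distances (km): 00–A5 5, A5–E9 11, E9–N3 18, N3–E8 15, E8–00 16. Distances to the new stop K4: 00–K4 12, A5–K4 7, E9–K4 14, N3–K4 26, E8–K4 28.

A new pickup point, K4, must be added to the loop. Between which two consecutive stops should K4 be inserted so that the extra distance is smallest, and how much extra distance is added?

+10 km — insert K4 between A5 and E9.

Insertion cost between consecutive stops i–j is d(i,K4) + d(K4,j) − d(i,j):
  between 00 and A5: 12 + 7 − 5 = 14
  between A5 and E9: 7 + 14 − 11 = 10
  between E9 and N3: 14 + 26 − 18 = 22
  between N3 and E8: 26 + 28 − 15 = 39
  between E8 and 00: 28 + 12 − 16 = 24
Cheapest insertion is between A5 and E9, adding 10.
New total = 65 + 10 = 75.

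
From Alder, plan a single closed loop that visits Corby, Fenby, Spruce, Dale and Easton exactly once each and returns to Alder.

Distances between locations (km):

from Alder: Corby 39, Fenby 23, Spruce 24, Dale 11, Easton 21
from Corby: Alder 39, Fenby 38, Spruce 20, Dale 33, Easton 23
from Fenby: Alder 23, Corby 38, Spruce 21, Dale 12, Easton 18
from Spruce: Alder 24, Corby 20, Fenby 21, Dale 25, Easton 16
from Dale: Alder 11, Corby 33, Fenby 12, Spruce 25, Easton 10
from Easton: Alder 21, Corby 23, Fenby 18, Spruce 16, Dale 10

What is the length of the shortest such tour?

Shortest round trip = 108 km.

Alder-Corby-Fenby-Spruce-Dale-Easton-Alder: 39+38+21+25+10+21 = 154
Alder-Corby-Fenby-Spruce-Easton-Dale-Alder: 39+38+21+16+10+11 = 135
Alder-Corby-Fenby-Dale-Spruce-Easton-Alder: 39+38+12+25+16+21 = 151
Alder-Corby-Fenby-Dale-Easton-Spruce-Alder: 39+38+12+10+16+24 = 139
Alder-Corby-Fenby-Easton-Spruce-Dale-Alder: 39+38+18+16+25+11 = 147
Alder-Corby-Fenby-Easton-Dale-Spruce-Alder: 39+38+18+10+25+24 = 154
Alder-Corby-Spruce-Fenby-Dale-Easton-Alder: 39+20+21+12+10+21 = 123
Alder-Corby-Spruce-Fenby-Easton-Dale-Alder: 39+20+21+18+10+11 = 119
Alder-Corby-Spruce-Dale-Fenby-Easton-Alder: 39+20+25+12+18+21 = 135
Alder-Corby-Spruce-Dale-Easton-Fenby-Alder: 39+20+25+10+18+23 = 135
Alder-Corby-Spruce-Easton-Fenby-Dale-Alder: 39+20+16+18+12+11 = 116
Alder-Corby-Spruce-Easton-Dale-Fenby-Alder: 39+20+16+10+12+23 = 120
Alder-Corby-Dale-Fenby-Spruce-Easton-Alder: 39+33+12+21+16+21 = 142
Alder-Corby-Dale-Fenby-Easton-Spruce-Alder: 39+33+12+18+16+24 = 142
… (46 more)
Alder-Fenby-Spruce-Corby-Easton-Dale-Alder: 23+21+20+23+10+11 = 108  ← best
The minimum is 108.
One optimal route: Alder → Fenby → Spruce → Corby → Easton → Dale → Alder (or its reverse).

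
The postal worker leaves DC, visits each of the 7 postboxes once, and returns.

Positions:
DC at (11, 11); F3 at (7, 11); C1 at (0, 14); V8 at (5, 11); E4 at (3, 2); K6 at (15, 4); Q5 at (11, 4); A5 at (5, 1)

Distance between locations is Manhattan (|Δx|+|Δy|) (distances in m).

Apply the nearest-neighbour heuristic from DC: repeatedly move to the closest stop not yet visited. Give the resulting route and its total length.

56 m along DC → F3 → V8 → C1 → E4 → A5 → Q5 → K6 → DC.

DC → [F3:4 / V8:6 / Q5:7 / K6:11 / C1:14 / A5:16 / E4:17] → F3 (4)
F3 → [V8:2 / C1:10 / Q5:11 / A5:12 / E4:13 / K6:15] → V8 (2)
V8 → [C1:8 / A5:10 / E4:11 / Q5:13 / K6:17] → C1 (8)
C1 → [E4:15 / A5:18 / Q5:21 / K6:25] → E4 (15)
E4 → [A5:3 / Q5:10 / K6:14] → A5 (3)
A5 → [Q5:9 / K6:13] → Q5 (9)
Q5 → [K6:4] → K6 (4)
Return K6→DC: 11.
Total = 4 + 2 + 8 + 15 + 3 + 9 + 4 + 11 = 56.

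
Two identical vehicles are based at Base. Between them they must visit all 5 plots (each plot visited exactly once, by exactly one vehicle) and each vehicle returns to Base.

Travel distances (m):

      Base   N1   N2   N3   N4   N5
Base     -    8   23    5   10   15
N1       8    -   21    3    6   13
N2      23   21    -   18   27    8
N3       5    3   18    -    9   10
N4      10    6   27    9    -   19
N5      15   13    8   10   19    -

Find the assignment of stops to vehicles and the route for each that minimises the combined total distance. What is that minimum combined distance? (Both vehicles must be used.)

There are 2^4 − 1 = 15 ways to divide the 5 stops into two non-empty groups. For each, the best each vehicle can do is its own shortest tour through its group:
  {N1} + {N2, N3, N4, N5}: 16 + 60 = 76
  {N2} + {N1, N3, N4, N5}: 46 + 44 = 90
  {N1, N2} + {N3, N4, N5}: 52 + 44 = 96
  {N3} + {N1, N2, N4, N5}: 10 + 60 = 70
  {N1, N3} + {N2, N4, N5}: 16 + 60 = 76
  {N2, N3} + {N1, N4, N5}: 46 + 44 = 90
  … (15 splits in total)
Best: vehicle 1 Base → N3 → Base = 10; vehicle 2 Base → N2 → N5 → N1 → N4 → Base = 60; combined 70.

70 m — the smallest possible combined total.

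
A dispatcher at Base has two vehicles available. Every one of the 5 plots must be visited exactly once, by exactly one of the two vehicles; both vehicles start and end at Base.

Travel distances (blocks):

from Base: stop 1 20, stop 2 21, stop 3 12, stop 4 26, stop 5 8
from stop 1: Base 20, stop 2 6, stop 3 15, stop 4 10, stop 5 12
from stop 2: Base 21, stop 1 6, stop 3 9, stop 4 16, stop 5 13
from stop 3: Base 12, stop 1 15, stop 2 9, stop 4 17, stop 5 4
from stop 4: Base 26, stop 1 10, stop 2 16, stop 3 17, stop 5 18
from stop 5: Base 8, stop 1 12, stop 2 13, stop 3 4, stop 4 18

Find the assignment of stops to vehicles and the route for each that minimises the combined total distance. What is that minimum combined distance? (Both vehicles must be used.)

Minimum combined distance: 79 blocks.

Check every non-empty split of the stops between the two vehicles; for each half take its own optimal tour:
  {stop 1} + {stop 2, stop 3, stop 4, stop 5}: 40 + 63 = 103
  {stop 2} + {stop 1, stop 3, stop 4, stop 5}: 42 + 59 = 101
  {stop 1, stop 2} + {stop 3, stop 4, stop 5}: 47 + 55 = 102
  {stop 3} + {stop 1, stop 2, stop 4, stop 5}: 24 + 63 = 87
  {stop 1, stop 3} + {stop 2, stop 4, stop 5}: 47 + 63 = 110
  {stop 2, stop 3} + {stop 1, stop 4, stop 5}: 42 + 56 = 98
  … (15 splits in total)
  {stop 1, stop 2, stop 3, stop 4} + {stop 5}: 63 + 16 = 79  ← best
Best: vehicle 1 Base → stop 3 → stop 2 → stop 1 → stop 4 → Base = 63; vehicle 2 Base → stop 5 → Base = 16; combined 79.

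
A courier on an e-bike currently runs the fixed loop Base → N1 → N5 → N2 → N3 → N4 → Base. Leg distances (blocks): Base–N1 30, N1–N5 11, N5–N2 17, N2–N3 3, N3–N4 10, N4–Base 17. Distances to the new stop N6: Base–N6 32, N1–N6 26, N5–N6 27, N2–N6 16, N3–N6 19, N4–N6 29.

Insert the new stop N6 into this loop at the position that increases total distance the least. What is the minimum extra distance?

Adding 26 blocks by placing N6 on the N5–N2 leg.

Insertion cost between consecutive stops i–j is d(i,N6) + d(N6,j) − d(i,j):
  between Base and N1: 32 + 26 − 30 = 28
  between N1 and N5: 26 + 27 − 11 = 42
  between N5 and N2: 27 + 16 − 17 = 26
  between N2 and N3: 16 + 19 − 3 = 32
  between N3 and N4: 19 + 29 − 10 = 38
  between N4 and Base: 29 + 32 − 17 = 44
Cheapest insertion is between N5 and N2, adding 26.
New total = 88 + 26 = 114.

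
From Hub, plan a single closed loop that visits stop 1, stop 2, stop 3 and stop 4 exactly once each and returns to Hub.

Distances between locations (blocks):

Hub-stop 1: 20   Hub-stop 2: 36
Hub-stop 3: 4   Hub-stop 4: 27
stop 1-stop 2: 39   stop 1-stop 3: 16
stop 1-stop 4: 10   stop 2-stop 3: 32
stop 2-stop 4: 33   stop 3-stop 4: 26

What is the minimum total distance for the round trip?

Hub→stop 1→stop 2→stop 3→stop 4→Hub: 20+39+32+26+27 = 144
Hub→stop 1→stop 2→stop 4→stop 3→Hub: 20+39+33+26+4 = 122
Hub→stop 1→stop 3→stop 2→stop 4→Hub: 20+16+32+33+27 = 128
Hub→stop 1→stop 3→stop 4→stop 2→Hub: 20+16+26+33+36 = 131
Hub→stop 1→stop 4→stop 2→stop 3→Hub: 20+10+33+32+4 = 99
Hub→stop 1→stop 4→stop 3→stop 2→Hub: 20+10+26+32+36 = 124
Hub→stop 2→stop 1→stop 3→stop 4→Hub: 36+39+16+26+27 = 144
Hub→stop 2→stop 1→stop 4→stop 3→Hub: 36+39+10+26+4 = 115
Hub→stop 2→stop 3→stop 1→stop 4→Hub: 36+32+16+10+27 = 121
Hub→stop 2→stop 4→stop 1→stop 3→Hub: 36+33+10+16+4 = 99
Hub→stop 3→stop 1→stop 2→stop 4→Hub: 4+16+39+33+27 = 119
Hub→stop 3→stop 2→stop 1→stop 4→Hub: 4+32+39+10+27 = 112
The minimum is 99.
One optimal route: Hub → stop 1 → stop 4 → stop 2 → stop 3 → Hub (or its reverse).

Shortest round trip = 99 blocks.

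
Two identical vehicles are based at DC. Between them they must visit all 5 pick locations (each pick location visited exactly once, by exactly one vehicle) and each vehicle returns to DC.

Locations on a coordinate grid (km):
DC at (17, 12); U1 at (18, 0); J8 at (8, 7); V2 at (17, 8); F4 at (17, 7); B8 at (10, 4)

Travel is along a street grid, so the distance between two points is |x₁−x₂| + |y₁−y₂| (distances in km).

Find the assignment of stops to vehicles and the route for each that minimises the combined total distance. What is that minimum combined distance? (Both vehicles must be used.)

Minimum combined distance: 52 km.

Try each way of splitting the stops between the two vehicles (each non-empty) and, for each split, find the best tour for each vehicle:
  {U1} + {J8, V2, F4, B8}: 26 + 34 = 60
  {J8} + {U1, V2, F4, B8}: 28 + 40 = 68
  {U1, J8} + {V2, F4, B8}: 44 + 30 = 74
  {V2} + {U1, J8, F4, B8}: 8 + 44 = 52
  {U1, V2} + {J8, F4, B8}: 26 + 34 = 60
  {J8, V2} + {U1, F4, B8}: 28 + 40 = 68
  … (15 splits in total)
Best: vehicle 1 DC → V2 → DC = 8; vehicle 2 DC → U1 → B8 → J8 → F4 → DC = 44; combined 52.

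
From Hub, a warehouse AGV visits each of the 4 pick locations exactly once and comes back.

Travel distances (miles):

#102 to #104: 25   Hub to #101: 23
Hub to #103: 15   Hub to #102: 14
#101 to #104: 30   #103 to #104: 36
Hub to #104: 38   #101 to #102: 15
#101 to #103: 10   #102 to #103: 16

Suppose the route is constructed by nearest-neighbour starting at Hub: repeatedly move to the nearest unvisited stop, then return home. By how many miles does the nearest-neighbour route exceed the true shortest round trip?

From Hub: #102=14, #103=15, #101=23, #104=38 → choose #102 (14).
From #102: #101=15, #103=16, #104=25 → choose #101 (15).
From #101: #103=10, #104=30 → choose #103 (10).
From #103: #104=36 → choose #104 (36).
NN route Hub → #102 → #101 → #103 → #104 → Hub costs 113.
Optimal: Hub → #102 → #104 → #101 → #103 → Hub costs 94 (by enumerating all 12 distinct tours).
Excess = 113 − 94 = 19.

19 miles longer than the optimal tour.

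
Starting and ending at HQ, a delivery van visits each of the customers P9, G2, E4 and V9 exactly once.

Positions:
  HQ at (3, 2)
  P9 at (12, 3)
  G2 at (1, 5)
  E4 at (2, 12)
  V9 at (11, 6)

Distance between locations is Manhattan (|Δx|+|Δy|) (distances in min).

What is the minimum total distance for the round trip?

42 min — the shortest possible round trip.

With 4 stops there are 4!/2 = 12 distinct round trips (a route and its reverse cost the same).
HQ-P9-G2-E4-V9-HQ: 10+13+8+15+12 = 58
HQ-P9-G2-V9-E4-HQ: 10+13+11+15+11 = 60
HQ-P9-E4-G2-V9-HQ: 10+19+8+11+12 = 60
HQ-P9-E4-V9-G2-HQ: 10+19+15+11+5 = 60
HQ-P9-V9-G2-E4-HQ: 10+4+11+8+11 = 44
HQ-P9-V9-E4-G2-HQ: 10+4+15+8+5 = 42
HQ-G2-P9-E4-V9-HQ: 5+13+19+15+12 = 64
HQ-G2-P9-V9-E4-HQ: 5+13+4+15+11 = 48
HQ-G2-E4-P9-V9-HQ: 5+8+19+4+12 = 48
HQ-G2-V9-P9-E4-HQ: 5+11+4+19+11 = 50
HQ-E4-P9-G2-V9-HQ: 11+19+13+11+12 = 66
HQ-E4-G2-P9-V9-HQ: 11+8+13+4+12 = 48
The minimum is 42.
One optimal route: HQ → P9 → V9 → E4 → G2 → HQ (or its reverse).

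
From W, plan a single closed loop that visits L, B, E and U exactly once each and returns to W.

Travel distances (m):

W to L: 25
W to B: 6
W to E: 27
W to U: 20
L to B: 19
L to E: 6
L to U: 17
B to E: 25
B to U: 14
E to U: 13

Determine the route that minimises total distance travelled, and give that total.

Minimum total distance: 64 m.

W→L→B→E→U→W: 25+19+25+13+20 = 102
W→L→B→U→E→W: 25+19+14+13+27 = 98
W→L→E→B→U→W: 25+6+25+14+20 = 90
W→L→E→U→B→W: 25+6+13+14+6 = 64
W→L→U→B→E→W: 25+17+14+25+27 = 108
W→L→U→E→B→W: 25+17+13+25+6 = 86
W→B→L→E→U→W: 6+19+6+13+20 = 64
W→B→L→U→E→W: 6+19+17+13+27 = 82
W→B→E→L→U→W: 6+25+6+17+20 = 74
W→B→U→L→E→W: 6+14+17+6+27 = 70
W→E→L→B→U→W: 27+6+19+14+20 = 86
W→E→B→L→U→W: 27+25+19+17+20 = 108
The minimum is 64.
One optimal route: W → L → E → U → B → W (or its reverse).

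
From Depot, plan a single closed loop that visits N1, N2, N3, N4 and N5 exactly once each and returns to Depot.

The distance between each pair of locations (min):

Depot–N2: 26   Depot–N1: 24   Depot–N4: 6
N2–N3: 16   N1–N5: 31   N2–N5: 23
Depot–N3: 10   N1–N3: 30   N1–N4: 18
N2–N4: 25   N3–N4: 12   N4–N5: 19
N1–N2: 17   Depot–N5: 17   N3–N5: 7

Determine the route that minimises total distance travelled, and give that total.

Minimum total distance: 81 min.

With 5 stops there are 5!/2 = 60 distinct round trips (a route and its reverse cost the same).
Depot-N1-N2-N3-N4-N5-Depot: 24+17+16+12+19+17 = 105
Depot-N1-N2-N3-N5-N4-Depot: 24+17+16+7+19+6 = 89
Depot-N1-N2-N4-N3-N5-Depot: 24+17+25+12+7+17 = 102
Depot-N1-N2-N4-N5-N3-Depot: 24+17+25+19+7+10 = 102
Depot-N1-N2-N5-N3-N4-Depot: 24+17+23+7+12+6 = 89
Depot-N1-N2-N5-N4-N3-Depot: 24+17+23+19+12+10 = 105
Depot-N1-N3-N2-N4-N5-Depot: 24+30+16+25+19+17 = 131
Depot-N1-N3-N2-N5-N4-Depot: 24+30+16+23+19+6 = 118
Depot-N1-N3-N4-N2-N5-Depot: 24+30+12+25+23+17 = 131
Depot-N1-N3-N4-N5-N2-Depot: 24+30+12+19+23+26 = 134
Depot-N1-N3-N5-N2-N4-Depot: 24+30+7+23+25+6 = 115
Depot-N1-N3-N5-N4-N2-Depot: 24+30+7+19+25+26 = 131
Depot-N1-N4-N2-N3-N5-Depot: 24+18+25+16+7+17 = 107
Depot-N1-N4-N2-N5-N3-Depot: 24+18+25+23+7+10 = 107
… (46 more)
Depot-N3-N5-N2-N1-N4-Depot: 10+7+23+17+18+6 = 81  ← best
The minimum is 81.
One optimal route: Depot → N3 → N5 → N2 → N1 → N4 → Depot (or its reverse).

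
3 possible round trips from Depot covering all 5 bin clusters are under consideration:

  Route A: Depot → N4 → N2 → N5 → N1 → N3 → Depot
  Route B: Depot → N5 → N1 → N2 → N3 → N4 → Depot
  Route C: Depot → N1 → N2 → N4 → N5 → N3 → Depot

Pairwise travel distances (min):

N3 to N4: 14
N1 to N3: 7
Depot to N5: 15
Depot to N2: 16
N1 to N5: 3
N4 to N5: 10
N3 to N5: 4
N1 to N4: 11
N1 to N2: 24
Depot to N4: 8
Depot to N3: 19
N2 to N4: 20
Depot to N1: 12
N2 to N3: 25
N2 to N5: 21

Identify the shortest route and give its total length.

78 min — Route A is the shortest.

Route A: 8 + 20 + 21 + 3 + 7 + 19 = 78
Route B: 15 + 3 + 24 + 25 + 14 + 8 = 89
Route C: 12 + 24 + 20 + 10 + 4 + 19 = 89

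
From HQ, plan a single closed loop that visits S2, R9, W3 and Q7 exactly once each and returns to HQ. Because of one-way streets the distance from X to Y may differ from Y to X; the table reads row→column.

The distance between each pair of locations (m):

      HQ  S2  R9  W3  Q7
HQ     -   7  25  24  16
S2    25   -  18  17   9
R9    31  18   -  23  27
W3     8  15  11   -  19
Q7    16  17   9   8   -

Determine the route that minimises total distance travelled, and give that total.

HQ→S2→R9→W3→Q7→HQ: 7+18+23+19+16 = 83
HQ→S2→R9→Q7→W3→HQ: 7+18+27+8+8 = 68
HQ→S2→W3→R9→Q7→HQ: 7+17+11+27+16 = 78
HQ→S2→W3→Q7→R9→HQ: 7+17+19+9+31 = 83
HQ→S2→Q7→R9→W3→HQ: 7+9+9+23+8 = 56
HQ→S2→Q7→W3→R9→HQ: 7+9+8+11+31 = 66
HQ→R9→S2→W3→Q7→HQ: 25+18+17+19+16 = 95
HQ→R9→S2→Q7→W3→HQ: 25+18+9+8+8 = 68
HQ→R9→W3→S2→Q7→HQ: 25+23+15+9+16 = 88
HQ→R9→W3→Q7→S2→HQ: 25+23+19+17+25 = 109
HQ→R9→Q7→S2→W3→HQ: 25+27+17+17+8 = 94
HQ→R9→Q7→W3→S2→HQ: 25+27+8+15+25 = 100
HQ→W3→S2→R9→Q7→HQ: 24+15+18+27+16 = 100
HQ→W3→S2→Q7→R9→HQ: 24+15+9+9+31 = 88
… (10 more)
The minimum is 56.
One optimal route: HQ → S2 → Q7 → R9 → W3 → HQ.

Minimum total distance: 56 m.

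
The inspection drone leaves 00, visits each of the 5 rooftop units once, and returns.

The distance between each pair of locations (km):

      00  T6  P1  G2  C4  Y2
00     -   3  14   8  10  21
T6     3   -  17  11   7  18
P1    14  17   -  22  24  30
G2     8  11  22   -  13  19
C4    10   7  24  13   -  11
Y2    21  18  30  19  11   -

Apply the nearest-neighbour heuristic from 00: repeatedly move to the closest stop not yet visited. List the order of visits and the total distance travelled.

Nearest-neighbour total = 76 km; route 00 → T6 → C4 → Y2 → G2 → P1 → 00.

00 → [T6:3 / G2:8 / C4:10 / P1:14 / Y2:21] → T6 (3)
T6 → [C4:7 / G2:11 / P1:17 / Y2:18] → C4 (7)
C4 → [Y2:11 / G2:13 / P1:24] → Y2 (11)
Y2 → [G2:19 / P1:30] → G2 (19)
G2 → [P1:22] → P1 (22)
Return P1→00: 14.
Total = 3 + 7 + 11 + 19 + 22 + 14 = 76.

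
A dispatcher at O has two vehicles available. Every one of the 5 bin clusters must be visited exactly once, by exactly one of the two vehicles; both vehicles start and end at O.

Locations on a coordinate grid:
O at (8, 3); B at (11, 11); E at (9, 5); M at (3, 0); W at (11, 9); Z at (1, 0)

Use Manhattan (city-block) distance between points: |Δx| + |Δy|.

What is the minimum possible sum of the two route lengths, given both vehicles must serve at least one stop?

There are 2^4 − 1 = 15 ways to divide the 5 stops into two non-empty groups. For each, the best each vehicle can do is its own shortest tour through its group:
  {B} + {E, M, W, Z}: 22 + 38 = 60
  {E} + {B, M, W, Z}: 6 + 42 = 48
  {B, E} + {M, W, Z}: 22 + 38 = 60
  {M} + {B, E, W, Z}: 16 + 42 = 58
  {B, M} + {E, W, Z}: 38 + 38 = 76
  {E, M} + {B, W, Z}: 22 + 42 = 64
  … (15 splits in total)
  {B, E, W} + {M, Z}: 22 + 20 = 42  ← best
Best: vehicle 1 O → B → W → E → O = 22; vehicle 2 O → M → Z → O = 20; combined 42.

42 — the smallest possible combined total.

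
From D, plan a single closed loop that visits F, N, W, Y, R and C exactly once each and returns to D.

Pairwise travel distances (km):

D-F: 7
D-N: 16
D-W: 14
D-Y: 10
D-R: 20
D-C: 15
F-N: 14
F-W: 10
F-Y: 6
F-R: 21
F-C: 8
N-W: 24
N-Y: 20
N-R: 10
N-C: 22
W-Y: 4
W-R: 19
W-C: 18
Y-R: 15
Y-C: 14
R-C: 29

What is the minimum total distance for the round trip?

With 6 stops there are 6!/2 = 360 distinct round trips (a route and its reverse cost the same).
D→F→N→W→Y→R→C→D: 7+14+24+4+15+29+15 = 108
D→F→N→W→Y→C→R→D: 7+14+24+4+14+29+20 = 112
D→F→N→W→R→Y→C→D: 7+14+24+19+15+14+15 = 108
D→F→N→W→R→C→Y→D: 7+14+24+19+29+14+10 = 117
D→F→N→W→C→Y→R→D: 7+14+24+18+14+15+20 = 112
D→F→N→W→C→R→Y→D: 7+14+24+18+29+15+10 = 117
D→F→N→Y→W→R→C→D: 7+14+20+4+19+29+15 = 108
D→F→N→Y→W→C→R→D: 7+14+20+4+18+29+20 = 112
… (352 more)
D→F→C→W→Y→R→N→D: 7+8+18+4+15+10+16 = 78  ← best
The minimum is 78.
One optimal route: D → F → C → W → Y → R → N → D (or its reverse).

Minimum total distance: 78 km.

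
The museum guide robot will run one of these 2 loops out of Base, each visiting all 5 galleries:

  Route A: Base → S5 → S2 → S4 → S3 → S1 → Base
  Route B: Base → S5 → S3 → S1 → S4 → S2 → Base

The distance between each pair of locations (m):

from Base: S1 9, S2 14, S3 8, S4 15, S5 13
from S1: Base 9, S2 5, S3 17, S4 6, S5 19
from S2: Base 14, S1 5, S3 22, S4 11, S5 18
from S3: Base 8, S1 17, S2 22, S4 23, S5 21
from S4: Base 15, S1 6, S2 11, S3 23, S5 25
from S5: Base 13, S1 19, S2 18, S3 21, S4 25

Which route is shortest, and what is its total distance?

Route A: 13 + 18 + 11 + 23 + 17 + 9 = 91
Route B: 13 + 21 + 17 + 6 + 11 + 14 = 82

Shortest is Route B, total 82 m.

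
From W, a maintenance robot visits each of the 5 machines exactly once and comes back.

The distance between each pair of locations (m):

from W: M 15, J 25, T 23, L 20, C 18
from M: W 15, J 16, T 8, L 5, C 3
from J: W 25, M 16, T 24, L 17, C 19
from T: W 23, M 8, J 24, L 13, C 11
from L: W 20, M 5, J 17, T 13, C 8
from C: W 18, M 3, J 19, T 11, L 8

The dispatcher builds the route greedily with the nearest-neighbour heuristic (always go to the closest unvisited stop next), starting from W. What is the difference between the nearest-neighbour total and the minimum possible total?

4 m longer than the optimal tour.

From W: M=15, C=18, L=20, T=23, J=25 → choose M (15).
From M: C=3, L=5, T=8, J=16 → choose C (3).
From C: L=8, T=11, J=19 → choose L (8).
From L: T=13, J=17 → choose T (13).
From T: J=24 → choose J (24).
NN route W → M → C → L → T → J → W costs 88.
Optimal: W → M → T → C → L → J → W costs 84 (by enumerating all 60 distinct tours).
Excess = 88 − 84 = 4.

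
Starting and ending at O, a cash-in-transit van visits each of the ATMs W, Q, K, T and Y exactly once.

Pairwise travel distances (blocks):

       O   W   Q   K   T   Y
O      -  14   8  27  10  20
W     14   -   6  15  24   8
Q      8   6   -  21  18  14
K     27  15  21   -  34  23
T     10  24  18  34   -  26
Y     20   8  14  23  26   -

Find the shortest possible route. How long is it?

There are 60 distinct closed tours to check (reversals are equivalent).
O-W-Q-K-T-Y-O: 14+6+21+34+26+20 = 121
O-W-Q-K-Y-T-O: 14+6+21+23+26+10 = 100
O-W-Q-T-K-Y-O: 14+6+18+34+23+20 = 115
O-W-Q-T-Y-K-O: 14+6+18+26+23+27 = 114
O-W-Q-Y-K-T-O: 14+6+14+23+34+10 = 101
O-W-Q-Y-T-K-O: 14+6+14+26+34+27 = 121
O-W-K-Q-T-Y-O: 14+15+21+18+26+20 = 114
O-W-K-Q-Y-T-O: 14+15+21+14+26+10 = 100
O-W-K-T-Q-Y-O: 14+15+34+18+14+20 = 115
O-W-K-T-Y-Q-O: 14+15+34+26+14+8 = 111
O-W-K-Y-Q-T-O: 14+15+23+14+18+10 = 94
O-W-K-Y-T-Q-O: 14+15+23+26+18+8 = 104
O-W-T-Q-K-Y-O: 14+24+18+21+23+20 = 120
O-W-T-Q-Y-K-O: 14+24+18+14+23+27 = 120
… (46 more)
O-Q-W-K-Y-T-O: 8+6+15+23+26+10 = 88  ← best
The minimum is 88.
One optimal route: O → Q → W → K → Y → T → O (or its reverse).

Minimum total distance: 88 blocks.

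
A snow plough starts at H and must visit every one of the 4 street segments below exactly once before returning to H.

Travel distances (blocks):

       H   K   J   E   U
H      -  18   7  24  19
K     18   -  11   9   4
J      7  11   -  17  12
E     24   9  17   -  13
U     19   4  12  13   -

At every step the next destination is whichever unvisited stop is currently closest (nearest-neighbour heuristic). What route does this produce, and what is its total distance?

59 blocks along H → J → K → U → E → H.

At H the remaining stops are J 7, K 18, U 19, E 24; go to J.
At J the remaining stops are K 11, U 12, E 17; go to K.
At K the remaining stops are U 4, E 9; go to U.
At U the remaining stops are E 13; go to E.
Return E→H: 24.
Total = 7 + 11 + 4 + 13 + 24 = 59.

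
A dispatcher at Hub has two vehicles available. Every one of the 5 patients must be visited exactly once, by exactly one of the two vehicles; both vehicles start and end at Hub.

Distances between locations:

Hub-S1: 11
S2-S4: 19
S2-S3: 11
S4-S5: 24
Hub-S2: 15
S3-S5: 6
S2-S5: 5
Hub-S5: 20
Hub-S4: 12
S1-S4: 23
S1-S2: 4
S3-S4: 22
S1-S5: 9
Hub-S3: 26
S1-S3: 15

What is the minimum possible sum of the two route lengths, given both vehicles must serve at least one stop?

76 — the smallest possible combined total.

There are 2^4 − 1 = 15 ways to divide the 5 stops into two non-empty groups. For each, the best each vehicle can do is its own shortest tour through its group:
  {S1} + {S2, S3, S4, S5}: 22 + 60 = 82
  {S2} + {S1, S3, S4, S5}: 30 + 60 = 90
  {S1, S2} + {S3, S4, S5}: 30 + 60 = 90
  {S3} + {S1, S2, S4, S5}: 52 + 56 = 108
  {S1, S3} + {S2, S4, S5}: 52 + 56 = 108
  {S2, S3} + {S1, S4, S5}: 52 + 56 = 108
  … (15 splits in total)
  {S4} + {S1, S2, S3, S5}: 24 + 52 = 76  ← best
Best: vehicle 1 Hub → S4 → Hub = 24; vehicle 2 Hub → S1 → S2 → S3 → S5 → Hub = 52; combined 76.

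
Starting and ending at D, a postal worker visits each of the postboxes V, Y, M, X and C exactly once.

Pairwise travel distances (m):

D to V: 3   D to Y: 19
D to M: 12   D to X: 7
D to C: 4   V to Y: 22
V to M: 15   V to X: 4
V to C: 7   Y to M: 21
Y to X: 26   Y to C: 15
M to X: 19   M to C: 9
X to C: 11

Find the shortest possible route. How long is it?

Shortest round trip = 66 m.

There are 60 distinct closed tours to check (reversals are equivalent).
D - V - Y - M - X - C - D: 3+22+21+19+11+4 = 80
D - V - Y - M - C - X - D: 3+22+21+9+11+7 = 73
D - V - Y - X - M - C - D: 3+22+26+19+9+4 = 83
D - V - Y - X - C - M - D: 3+22+26+11+9+12 = 83
D - V - Y - C - M - X - D: 3+22+15+9+19+7 = 75
D - V - Y - C - X - M - D: 3+22+15+11+19+12 = 82
D - V - M - Y - X - C - D: 3+15+21+26+11+4 = 80
D - V - M - Y - C - X - D: 3+15+21+15+11+7 = 72
D - V - M - X - Y - C - D: 3+15+19+26+15+4 = 82
D - V - M - X - C - Y - D: 3+15+19+11+15+19 = 82
D - V - M - C - Y - X - D: 3+15+9+15+26+7 = 75
D - V - M - C - X - Y - D: 3+15+9+11+26+19 = 83
D - V - X - Y - M - C - D: 3+4+26+21+9+4 = 67
D - V - X - Y - C - M - D: 3+4+26+15+9+12 = 69
… (46 more)
D - V - X - M - Y - C - D: 3+4+19+21+15+4 = 66  ← best
The minimum is 66.
One optimal route: D → V → X → M → Y → C → D (or its reverse).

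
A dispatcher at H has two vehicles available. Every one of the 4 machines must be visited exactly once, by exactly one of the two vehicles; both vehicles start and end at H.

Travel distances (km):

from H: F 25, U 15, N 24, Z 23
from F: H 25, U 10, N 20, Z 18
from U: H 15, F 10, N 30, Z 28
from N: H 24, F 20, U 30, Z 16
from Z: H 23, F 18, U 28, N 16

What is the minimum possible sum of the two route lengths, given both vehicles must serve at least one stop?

There are 2^3 − 1 = 7 ways to divide the 4 stops into two non-empty groups. For each, the best each vehicle can do is its own shortest tour through its group:
  {F} + {U, N, Z}: 50 + 83 = 133
  {U} + {F, N, Z}: 30 + 83 = 113
  {F, U} + {N, Z}: 50 + 63 = 113
  {N} + {F, U, Z}: 48 + 66 = 114
  {F, N} + {U, Z}: 69 + 66 = 135
  {U, N} + {F, Z}: 69 + 66 = 135
  … (7 splits in total)
Best: vehicle 1 H → U → H = 30; vehicle 2 H → F → Z → N → H = 83; combined 113.

113 km — the smallest possible combined total.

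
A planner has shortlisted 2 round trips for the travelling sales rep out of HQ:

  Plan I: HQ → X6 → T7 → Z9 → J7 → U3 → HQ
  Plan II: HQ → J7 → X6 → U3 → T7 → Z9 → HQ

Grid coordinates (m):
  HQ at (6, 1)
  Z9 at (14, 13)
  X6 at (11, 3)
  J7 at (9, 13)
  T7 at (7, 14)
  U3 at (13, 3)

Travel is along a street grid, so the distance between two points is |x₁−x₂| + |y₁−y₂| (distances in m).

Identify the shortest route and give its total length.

Plan I: 7 + 15 + 8 + 5 + 14 + 9 = 58
Plan II: 15 + 12 + 2 + 17 + 8 + 20 = 74

Shortest is Plan I, total 58 m.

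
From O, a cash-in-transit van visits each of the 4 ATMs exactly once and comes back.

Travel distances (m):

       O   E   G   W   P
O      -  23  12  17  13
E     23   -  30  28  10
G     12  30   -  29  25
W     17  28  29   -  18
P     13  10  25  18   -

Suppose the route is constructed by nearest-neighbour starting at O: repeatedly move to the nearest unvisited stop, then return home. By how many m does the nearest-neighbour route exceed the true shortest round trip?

O: G=12, P=13, W=17, E=23 ⇒ G
G: P=25, W=29, E=30 ⇒ P
P: E=10, W=18 ⇒ E
E: W=28 ⇒ W
NN route O → G → P → E → W → O costs 92.
Optimal: O → G → E → P → W → O costs 87 (by enumerating all 12 distinct tours).
Excess = 92 − 87 = 5.

The nearest-neighbour route is 5 m longer than optimal.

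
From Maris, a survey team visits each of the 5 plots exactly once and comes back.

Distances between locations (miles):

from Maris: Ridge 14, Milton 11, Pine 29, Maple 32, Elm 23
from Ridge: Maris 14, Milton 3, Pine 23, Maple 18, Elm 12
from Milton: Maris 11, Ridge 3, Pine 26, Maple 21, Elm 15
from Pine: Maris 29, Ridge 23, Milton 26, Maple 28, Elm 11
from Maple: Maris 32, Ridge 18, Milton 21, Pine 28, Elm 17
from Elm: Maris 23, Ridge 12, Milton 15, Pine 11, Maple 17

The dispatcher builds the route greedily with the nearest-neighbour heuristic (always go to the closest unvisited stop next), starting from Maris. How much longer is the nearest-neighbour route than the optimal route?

8 miles longer than the optimal tour.

From Maris: Milton=11, Ridge=14, Elm=23, Pine=29, Maple=32 → choose Milton (11).
From Milton: Ridge=3, Elm=15, Maple=21, Pine=26 → choose Ridge (3).
From Ridge: Elm=12, Maple=18, Pine=23 → choose Elm (12).
From Elm: Pine=11, Maple=17 → choose Pine (11).
From Pine: Maple=28 → choose Maple (28).
NN route Maris → Milton → Ridge → Elm → Pine → Maple → Maris costs 97.
Optimal: Maris → Milton → Ridge → Maple → Elm → Pine → Maris costs 89 (by enumerating all 60 distinct tours).
Excess = 97 − 89 = 8.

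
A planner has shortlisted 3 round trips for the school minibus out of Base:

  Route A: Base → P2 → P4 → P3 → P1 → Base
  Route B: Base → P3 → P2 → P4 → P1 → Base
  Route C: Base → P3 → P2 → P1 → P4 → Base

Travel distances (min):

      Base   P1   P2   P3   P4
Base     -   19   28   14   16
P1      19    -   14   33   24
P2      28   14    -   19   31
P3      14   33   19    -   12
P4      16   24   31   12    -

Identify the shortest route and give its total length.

Route A: 28 + 31 + 12 + 33 + 19 = 123
Route B: 14 + 19 + 31 + 24 + 19 = 107
Route C: 14 + 19 + 14 + 24 + 16 = 87

Shortest is Route C, total 87 min.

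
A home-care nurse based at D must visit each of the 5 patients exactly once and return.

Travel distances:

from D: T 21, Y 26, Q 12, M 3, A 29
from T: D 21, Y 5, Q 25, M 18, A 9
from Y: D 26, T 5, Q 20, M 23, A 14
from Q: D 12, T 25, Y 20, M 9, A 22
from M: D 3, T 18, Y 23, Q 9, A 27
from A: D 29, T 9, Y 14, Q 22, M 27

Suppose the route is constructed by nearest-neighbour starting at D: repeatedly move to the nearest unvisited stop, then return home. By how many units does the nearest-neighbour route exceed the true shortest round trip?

From D: M=3, Q=12, T=21, Y=26, A=29 → choose M (3).
From M: Q=9, T=18, Y=23, A=27 → choose Q (9).
From Q: Y=20, A=22, T=25 → choose Y (20).
From Y: T=5, A=14 → choose T (5).
From T: A=9 → choose A (9).
NN route D → M → Q → Y → T → A → D costs 75.
Optimal: D → T → Y → A → Q → M → D costs 74 (by enumerating all 60 distinct tours).
Excess = 75 − 74 = 1.

The nearest-neighbour route is 1 longer than optimal.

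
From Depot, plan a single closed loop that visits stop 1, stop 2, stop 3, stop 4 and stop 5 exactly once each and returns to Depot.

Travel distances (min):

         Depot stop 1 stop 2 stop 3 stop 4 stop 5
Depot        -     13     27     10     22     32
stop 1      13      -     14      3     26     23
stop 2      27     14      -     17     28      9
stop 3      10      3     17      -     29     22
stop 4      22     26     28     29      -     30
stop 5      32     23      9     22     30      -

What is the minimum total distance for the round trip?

With 5 stops there are 5!/2 = 60 distinct round trips (a route and its reverse cost the same).
Depot-stop 1-stop 2-stop 3-stop 4-stop 5-Depot: 13+14+17+29+30+32 = 135
Depot-stop 1-stop 2-stop 3-stop 5-stop 4-Depot: 13+14+17+22+30+22 = 118
Depot-stop 1-stop 2-stop 4-stop 3-stop 5-Depot: 13+14+28+29+22+32 = 138
Depot-stop 1-stop 2-stop 4-stop 5-stop 3-Depot: 13+14+28+30+22+10 = 117
Depot-stop 1-stop 2-stop 5-stop 3-stop 4-Depot: 13+14+9+22+29+22 = 109
Depot-stop 1-stop 2-stop 5-stop 4-stop 3-Depot: 13+14+9+30+29+10 = 105
Depot-stop 1-stop 3-stop 2-stop 4-stop 5-Depot: 13+3+17+28+30+32 = 123
Depot-stop 1-stop 3-stop 2-stop 5-stop 4-Depot: 13+3+17+9+30+22 = 94
Depot-stop 1-stop 3-stop 4-stop 2-stop 5-Depot: 13+3+29+28+9+32 = 114
Depot-stop 1-stop 3-stop 4-stop 5-stop 2-Depot: 13+3+29+30+9+27 = 111
Depot-stop 1-stop 3-stop 5-stop 2-stop 4-Depot: 13+3+22+9+28+22 = 97
Depot-stop 1-stop 3-stop 5-stop 4-stop 2-Depot: 13+3+22+30+28+27 = 123
Depot-stop 1-stop 4-stop 2-stop 3-stop 5-Depot: 13+26+28+17+22+32 = 138
Depot-stop 1-stop 4-stop 2-stop 5-stop 3-Depot: 13+26+28+9+22+10 = 108
… (46 more)
Depot-stop 3-stop 1-stop 2-stop 5-stop 4-Depot: 10+3+14+9+30+22 = 88  ← best
The minimum is 88.
One optimal route: Depot → stop 3 → stop 1 → stop 2 → stop 5 → stop 4 → Depot (or its reverse).

Shortest round trip = 88 min.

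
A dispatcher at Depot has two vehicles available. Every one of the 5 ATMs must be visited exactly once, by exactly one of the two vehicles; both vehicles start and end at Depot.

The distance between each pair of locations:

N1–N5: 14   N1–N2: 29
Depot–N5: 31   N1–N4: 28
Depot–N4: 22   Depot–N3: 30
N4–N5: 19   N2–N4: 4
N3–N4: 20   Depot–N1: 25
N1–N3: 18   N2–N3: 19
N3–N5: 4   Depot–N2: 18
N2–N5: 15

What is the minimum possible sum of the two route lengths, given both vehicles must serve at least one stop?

Try each way of splitting the stops between the two vehicles (each non-empty) and, for each split, find the best tour for each vehicle:
  {N1} + {N2, N3, N4, N5}: 50 + 75 = 125
  {N2} + {N1, N3, N4, N5}: 36 + 85 = 121
  {N1, N2} + {N3, N4, N5}: 72 + 75 = 147
  {N3} + {N1, N2, N4, N5}: 60 + 80 = 140
  {N1, N3} + {N2, N4, N5}: 73 + 72 = 145
  {N2, N3} + {N1, N4, N5}: 67 + 80 = 147
  … (15 splits in total)
  {N2, N4} + {N1, N3, N5}: 44 + 73 = 117  ← best
Best: vehicle 1 Depot → N2 → N4 → Depot = 44; vehicle 2 Depot → N1 → N5 → N3 → Depot = 73; combined 117.

Minimum combined distance: 117.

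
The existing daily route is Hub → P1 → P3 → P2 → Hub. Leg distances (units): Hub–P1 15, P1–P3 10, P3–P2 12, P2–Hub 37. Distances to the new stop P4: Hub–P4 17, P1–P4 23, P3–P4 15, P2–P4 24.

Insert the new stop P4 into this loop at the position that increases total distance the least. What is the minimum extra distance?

Adding 4 by placing P4 on the P2–Hub leg.

Insertion cost between consecutive stops i–j is d(i,P4) + d(P4,j) − d(i,j):
  between Hub and P1: 17 + 23 − 15 = 25
  between P1 and P3: 23 + 15 − 10 = 28
  between P3 and P2: 15 + 24 − 12 = 27
  between P2 and Hub: 24 + 17 − 37 = 4
Cheapest insertion is between P2 and Hub, adding 4.
New total = 74 + 4 = 78.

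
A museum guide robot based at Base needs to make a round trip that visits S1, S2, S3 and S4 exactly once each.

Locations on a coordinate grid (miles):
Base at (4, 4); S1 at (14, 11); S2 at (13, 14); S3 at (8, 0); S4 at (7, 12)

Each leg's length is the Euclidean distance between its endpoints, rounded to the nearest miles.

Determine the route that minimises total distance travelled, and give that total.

There are 12 distinct closed tours to check (reversals are equivalent).
Base→S1→S2→S3→S4→Base: 12+3+15+12+9 = 51
Base→S1→S2→S4→S3→Base: 12+3+6+12+6 = 39
Base→S1→S3→S2→S4→Base: 12+13+15+6+9 = 55
Base→S1→S3→S4→S2→Base: 12+13+12+6+13 = 56
Base→S1→S4→S2→S3→Base: 12+7+6+15+6 = 46
Base→S1→S4→S3→S2→Base: 12+7+12+15+13 = 59
Base→S2→S1→S3→S4→Base: 13+3+13+12+9 = 50
Base→S2→S1→S4→S3→Base: 13+3+7+12+6 = 41
Base→S2→S3→S1→S4→Base: 13+15+13+7+9 = 57
Base→S2→S4→S1→S3→Base: 13+6+7+13+6 = 45
Base→S3→S1→S2→S4→Base: 6+13+3+6+9 = 37
Base→S3→S2→S1→S4→Base: 6+15+3+7+9 = 40
The minimum is 37.
One optimal route: Base → S3 → S1 → S2 → S4 → Base (or its reverse).

37 miles — the shortest possible round trip.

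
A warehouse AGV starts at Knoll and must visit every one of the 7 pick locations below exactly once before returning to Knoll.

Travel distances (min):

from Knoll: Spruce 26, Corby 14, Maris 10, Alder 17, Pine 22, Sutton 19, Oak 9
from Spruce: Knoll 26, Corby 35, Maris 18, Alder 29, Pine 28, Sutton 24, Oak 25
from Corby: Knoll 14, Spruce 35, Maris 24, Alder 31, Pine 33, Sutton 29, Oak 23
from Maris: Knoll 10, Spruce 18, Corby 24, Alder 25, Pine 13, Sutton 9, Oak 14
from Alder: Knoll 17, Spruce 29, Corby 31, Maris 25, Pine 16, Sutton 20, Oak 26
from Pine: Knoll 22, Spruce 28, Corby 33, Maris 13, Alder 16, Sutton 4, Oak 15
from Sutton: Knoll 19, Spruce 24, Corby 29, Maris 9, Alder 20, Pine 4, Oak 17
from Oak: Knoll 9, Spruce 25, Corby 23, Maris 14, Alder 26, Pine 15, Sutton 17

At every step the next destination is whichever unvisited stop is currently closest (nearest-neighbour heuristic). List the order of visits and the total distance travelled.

130 min along Knoll → Oak → Maris → Sutton → Pine → Alder → Spruce → Corby → Knoll.

Knoll → [Oak:9 / Maris:10 / Corby:14 / Alder:17 / Sutton:19 / Pine:22 / Spruce:26] → Oak (9)
Oak → [Maris:14 / Pine:15 / Sutton:17 / Corby:23 / Spruce:25 / Alder:26] → Maris (14)
Maris → [Sutton:9 / Pine:13 / Spruce:18 / Corby:24 / Alder:25] → Sutton (9)
Sutton → [Pine:4 / Alder:20 / Spruce:24 / Corby:29] → Pine (4)
Pine → [Alder:16 / Spruce:28 / Corby:33] → Alder (16)
Alder → [Spruce:29 / Corby:31] → Spruce (29)
Spruce → [Corby:35] → Corby (35)
Return Corby→Knoll: 14.
Total = 9 + 14 + 9 + 4 + 16 + 29 + 35 + 14 = 130.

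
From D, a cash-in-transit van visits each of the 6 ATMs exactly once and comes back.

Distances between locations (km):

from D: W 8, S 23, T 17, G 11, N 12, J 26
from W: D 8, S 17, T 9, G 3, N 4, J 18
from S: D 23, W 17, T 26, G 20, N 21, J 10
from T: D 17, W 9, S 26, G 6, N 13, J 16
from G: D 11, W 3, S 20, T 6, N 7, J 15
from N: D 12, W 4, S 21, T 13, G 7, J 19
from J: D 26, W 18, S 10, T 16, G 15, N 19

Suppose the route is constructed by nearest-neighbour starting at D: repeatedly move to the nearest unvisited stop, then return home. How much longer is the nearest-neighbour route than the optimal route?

8 km longer than the optimal tour.

From D: W=8, G=11, N=12, T=17, S=23, J=26 → choose W (8).
From W: G=3, N=4, T=9, S=17, J=18 → choose G (3).
From G: T=6, N=7, J=15, S=20 → choose T (6).
From T: N=13, J=16, S=26 → choose N (13).
From N: J=19, S=21 → choose J (19).
From J: S=10 → choose S (10).
NN route D → W → G → T → N → J → S → D costs 82.
Optimal: D → W → N → G → T → J → S → D costs 74 (by enumerating all 360 distinct tours).
Excess = 82 − 74 = 8.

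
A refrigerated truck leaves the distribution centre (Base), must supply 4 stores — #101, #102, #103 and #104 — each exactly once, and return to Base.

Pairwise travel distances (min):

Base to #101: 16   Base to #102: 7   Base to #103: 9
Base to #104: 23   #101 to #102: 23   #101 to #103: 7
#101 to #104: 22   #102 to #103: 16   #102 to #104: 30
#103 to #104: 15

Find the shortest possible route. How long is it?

Base-#101-#102-#103-#104-Base: 16+23+16+15+23 = 93
Base-#101-#102-#104-#103-Base: 16+23+30+15+9 = 93
Base-#101-#103-#102-#104-Base: 16+7+16+30+23 = 92
Base-#101-#103-#104-#102-Base: 16+7+15+30+7 = 75
Base-#101-#104-#102-#103-Base: 16+22+30+16+9 = 93
Base-#101-#104-#103-#102-Base: 16+22+15+16+7 = 76
Base-#102-#101-#103-#104-Base: 7+23+7+15+23 = 75
Base-#102-#101-#104-#103-Base: 7+23+22+15+9 = 76
Base-#102-#103-#101-#104-Base: 7+16+7+22+23 = 75
Base-#102-#104-#101-#103-Base: 7+30+22+7+9 = 75
Base-#103-#101-#102-#104-Base: 9+7+23+30+23 = 92
Base-#103-#102-#101-#104-Base: 9+16+23+22+23 = 93
The minimum is 75.
One optimal route: Base → #101 → #103 → #104 → #102 → Base (or its reverse).

75 min — the shortest possible round trip.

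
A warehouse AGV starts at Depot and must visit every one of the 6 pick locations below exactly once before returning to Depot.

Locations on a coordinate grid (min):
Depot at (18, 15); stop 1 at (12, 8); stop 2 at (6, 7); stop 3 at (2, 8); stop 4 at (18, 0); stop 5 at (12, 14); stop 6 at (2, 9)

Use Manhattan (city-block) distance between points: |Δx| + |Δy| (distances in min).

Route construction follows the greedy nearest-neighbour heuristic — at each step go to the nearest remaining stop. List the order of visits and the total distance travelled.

Nearest-neighbour total = 66 min; route Depot → stop 5 → stop 1 → stop 2 → stop 3 → stop 6 → stop 4 → Depot.

At Depot the remaining stops are stop 5 7, stop 1 13, stop 4 15, stop 2 20, stop 6 22, stop 3 23; go to stop 5.
At stop 5 the remaining stops are stop 1 6, stop 2 13, stop 6 15, stop 3 16, stop 4 20; go to stop 1.
At stop 1 the remaining stops are stop 2 7, stop 3 10, stop 6 11, stop 4 14; go to stop 2.
At stop 2 the remaining stops are stop 3 5, stop 6 6, stop 4 19; go to stop 3.
At stop 3 the remaining stops are stop 6 1, stop 4 24; go to stop 6.
At stop 6 the remaining stops are stop 4 25; go to stop 4.
Return stop 4→Depot: 15.
Total = 7 + 6 + 7 + 5 + 1 + 25 + 15 = 66.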